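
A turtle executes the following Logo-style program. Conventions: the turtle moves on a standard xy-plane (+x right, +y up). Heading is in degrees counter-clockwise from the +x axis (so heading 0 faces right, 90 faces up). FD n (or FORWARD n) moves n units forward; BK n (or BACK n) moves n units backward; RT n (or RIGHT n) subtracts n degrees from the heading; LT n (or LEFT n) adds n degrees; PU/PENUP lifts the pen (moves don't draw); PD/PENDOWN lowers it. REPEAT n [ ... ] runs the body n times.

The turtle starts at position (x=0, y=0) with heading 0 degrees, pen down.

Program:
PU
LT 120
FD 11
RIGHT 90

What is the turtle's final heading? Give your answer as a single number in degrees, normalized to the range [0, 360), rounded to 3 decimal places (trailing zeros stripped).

Answer: 30

Derivation:
Executing turtle program step by step:
Start: pos=(0,0), heading=0, pen down
PU: pen up
LT 120: heading 0 -> 120
FD 11: (0,0) -> (-5.5,9.526) [heading=120, move]
RT 90: heading 120 -> 30
Final: pos=(-5.5,9.526), heading=30, 0 segment(s) drawn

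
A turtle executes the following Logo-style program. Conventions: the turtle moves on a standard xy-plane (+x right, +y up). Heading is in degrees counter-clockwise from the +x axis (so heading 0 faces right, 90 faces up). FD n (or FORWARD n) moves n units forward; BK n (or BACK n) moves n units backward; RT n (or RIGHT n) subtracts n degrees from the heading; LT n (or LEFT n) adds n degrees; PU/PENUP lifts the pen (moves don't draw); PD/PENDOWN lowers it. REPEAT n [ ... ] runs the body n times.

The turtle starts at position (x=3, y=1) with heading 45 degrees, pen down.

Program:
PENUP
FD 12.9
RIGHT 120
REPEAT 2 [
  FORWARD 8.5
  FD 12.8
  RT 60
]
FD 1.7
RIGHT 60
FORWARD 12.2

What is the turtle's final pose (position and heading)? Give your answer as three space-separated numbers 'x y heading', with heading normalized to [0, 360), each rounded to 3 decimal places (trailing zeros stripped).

Answer: -2.227 -13.29 105

Derivation:
Executing turtle program step by step:
Start: pos=(3,1), heading=45, pen down
PU: pen up
FD 12.9: (3,1) -> (12.122,10.122) [heading=45, move]
RT 120: heading 45 -> 285
REPEAT 2 [
  -- iteration 1/2 --
  FD 8.5: (12.122,10.122) -> (14.322,1.911) [heading=285, move]
  FD 12.8: (14.322,1.911) -> (17.635,-10.453) [heading=285, move]
  RT 60: heading 285 -> 225
  -- iteration 2/2 --
  FD 8.5: (17.635,-10.453) -> (11.624,-16.463) [heading=225, move]
  FD 12.8: (11.624,-16.463) -> (2.573,-25.514) [heading=225, move]
  RT 60: heading 225 -> 165
]
FD 1.7: (2.573,-25.514) -> (0.931,-25.074) [heading=165, move]
RT 60: heading 165 -> 105
FD 12.2: (0.931,-25.074) -> (-2.227,-13.29) [heading=105, move]
Final: pos=(-2.227,-13.29), heading=105, 0 segment(s) drawn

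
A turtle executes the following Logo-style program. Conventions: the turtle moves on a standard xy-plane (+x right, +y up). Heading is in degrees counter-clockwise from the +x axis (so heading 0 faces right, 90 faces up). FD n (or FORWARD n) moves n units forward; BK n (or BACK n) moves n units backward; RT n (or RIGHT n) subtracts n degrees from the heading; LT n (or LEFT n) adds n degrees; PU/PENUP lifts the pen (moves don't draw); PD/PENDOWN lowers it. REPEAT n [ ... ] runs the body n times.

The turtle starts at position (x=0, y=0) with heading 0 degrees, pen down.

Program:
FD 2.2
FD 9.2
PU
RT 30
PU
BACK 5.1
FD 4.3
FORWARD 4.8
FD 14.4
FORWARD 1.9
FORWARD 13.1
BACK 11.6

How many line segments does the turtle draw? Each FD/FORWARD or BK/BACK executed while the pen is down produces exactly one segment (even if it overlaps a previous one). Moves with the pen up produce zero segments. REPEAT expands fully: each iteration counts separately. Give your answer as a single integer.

Answer: 2

Derivation:
Executing turtle program step by step:
Start: pos=(0,0), heading=0, pen down
FD 2.2: (0,0) -> (2.2,0) [heading=0, draw]
FD 9.2: (2.2,0) -> (11.4,0) [heading=0, draw]
PU: pen up
RT 30: heading 0 -> 330
PU: pen up
BK 5.1: (11.4,0) -> (6.983,2.55) [heading=330, move]
FD 4.3: (6.983,2.55) -> (10.707,0.4) [heading=330, move]
FD 4.8: (10.707,0.4) -> (14.864,-2) [heading=330, move]
FD 14.4: (14.864,-2) -> (27.335,-9.2) [heading=330, move]
FD 1.9: (27.335,-9.2) -> (28.98,-10.15) [heading=330, move]
FD 13.1: (28.98,-10.15) -> (40.325,-16.7) [heading=330, move]
BK 11.6: (40.325,-16.7) -> (30.279,-10.9) [heading=330, move]
Final: pos=(30.279,-10.9), heading=330, 2 segment(s) drawn
Segments drawn: 2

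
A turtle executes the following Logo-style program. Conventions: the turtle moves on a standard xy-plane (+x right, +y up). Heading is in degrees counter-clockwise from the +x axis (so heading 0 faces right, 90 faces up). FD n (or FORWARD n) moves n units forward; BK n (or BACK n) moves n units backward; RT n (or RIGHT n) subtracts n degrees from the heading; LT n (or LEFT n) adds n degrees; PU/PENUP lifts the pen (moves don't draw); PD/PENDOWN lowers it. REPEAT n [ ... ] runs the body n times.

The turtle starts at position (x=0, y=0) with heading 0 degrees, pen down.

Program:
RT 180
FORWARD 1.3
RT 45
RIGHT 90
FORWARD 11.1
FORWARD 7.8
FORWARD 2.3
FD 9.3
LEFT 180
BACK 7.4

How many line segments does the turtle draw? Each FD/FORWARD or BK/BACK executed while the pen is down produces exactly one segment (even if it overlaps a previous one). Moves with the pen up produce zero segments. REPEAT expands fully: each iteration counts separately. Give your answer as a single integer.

Answer: 6

Derivation:
Executing turtle program step by step:
Start: pos=(0,0), heading=0, pen down
RT 180: heading 0 -> 180
FD 1.3: (0,0) -> (-1.3,0) [heading=180, draw]
RT 45: heading 180 -> 135
RT 90: heading 135 -> 45
FD 11.1: (-1.3,0) -> (6.549,7.849) [heading=45, draw]
FD 7.8: (6.549,7.849) -> (12.064,13.364) [heading=45, draw]
FD 2.3: (12.064,13.364) -> (13.691,14.991) [heading=45, draw]
FD 9.3: (13.691,14.991) -> (20.267,21.567) [heading=45, draw]
LT 180: heading 45 -> 225
BK 7.4: (20.267,21.567) -> (25.499,26.799) [heading=225, draw]
Final: pos=(25.499,26.799), heading=225, 6 segment(s) drawn
Segments drawn: 6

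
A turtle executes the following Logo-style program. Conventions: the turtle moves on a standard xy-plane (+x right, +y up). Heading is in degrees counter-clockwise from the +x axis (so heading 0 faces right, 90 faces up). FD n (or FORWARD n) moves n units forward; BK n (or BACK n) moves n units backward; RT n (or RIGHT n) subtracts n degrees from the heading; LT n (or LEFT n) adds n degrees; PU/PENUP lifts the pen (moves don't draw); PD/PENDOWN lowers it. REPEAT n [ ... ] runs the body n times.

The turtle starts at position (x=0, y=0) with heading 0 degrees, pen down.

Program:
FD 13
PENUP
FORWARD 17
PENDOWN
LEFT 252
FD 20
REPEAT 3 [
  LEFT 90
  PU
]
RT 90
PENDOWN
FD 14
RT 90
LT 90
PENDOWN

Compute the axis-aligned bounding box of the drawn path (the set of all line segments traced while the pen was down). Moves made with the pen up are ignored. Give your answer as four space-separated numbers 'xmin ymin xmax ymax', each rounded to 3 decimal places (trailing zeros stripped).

Executing turtle program step by step:
Start: pos=(0,0), heading=0, pen down
FD 13: (0,0) -> (13,0) [heading=0, draw]
PU: pen up
FD 17: (13,0) -> (30,0) [heading=0, move]
PD: pen down
LT 252: heading 0 -> 252
FD 20: (30,0) -> (23.82,-19.021) [heading=252, draw]
REPEAT 3 [
  -- iteration 1/3 --
  LT 90: heading 252 -> 342
  PU: pen up
  -- iteration 2/3 --
  LT 90: heading 342 -> 72
  PU: pen up
  -- iteration 3/3 --
  LT 90: heading 72 -> 162
  PU: pen up
]
RT 90: heading 162 -> 72
PD: pen down
FD 14: (23.82,-19.021) -> (28.146,-5.706) [heading=72, draw]
RT 90: heading 72 -> 342
LT 90: heading 342 -> 72
PD: pen down
Final: pos=(28.146,-5.706), heading=72, 3 segment(s) drawn

Segment endpoints: x in {0, 13, 23.82, 28.146, 30}, y in {-19.021, -5.706, 0}
xmin=0, ymin=-19.021, xmax=30, ymax=0

Answer: 0 -19.021 30 0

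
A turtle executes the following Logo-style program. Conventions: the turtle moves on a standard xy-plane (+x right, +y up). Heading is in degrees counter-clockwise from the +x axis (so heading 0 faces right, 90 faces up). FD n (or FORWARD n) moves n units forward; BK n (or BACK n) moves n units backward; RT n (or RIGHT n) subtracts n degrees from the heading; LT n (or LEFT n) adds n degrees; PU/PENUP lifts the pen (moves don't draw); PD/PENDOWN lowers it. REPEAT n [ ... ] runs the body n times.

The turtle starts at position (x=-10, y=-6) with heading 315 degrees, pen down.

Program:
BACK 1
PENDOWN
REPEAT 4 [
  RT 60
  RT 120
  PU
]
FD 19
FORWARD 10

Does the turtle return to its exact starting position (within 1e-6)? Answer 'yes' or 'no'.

Answer: no

Derivation:
Executing turtle program step by step:
Start: pos=(-10,-6), heading=315, pen down
BK 1: (-10,-6) -> (-10.707,-5.293) [heading=315, draw]
PD: pen down
REPEAT 4 [
  -- iteration 1/4 --
  RT 60: heading 315 -> 255
  RT 120: heading 255 -> 135
  PU: pen up
  -- iteration 2/4 --
  RT 60: heading 135 -> 75
  RT 120: heading 75 -> 315
  PU: pen up
  -- iteration 3/4 --
  RT 60: heading 315 -> 255
  RT 120: heading 255 -> 135
  PU: pen up
  -- iteration 4/4 --
  RT 60: heading 135 -> 75
  RT 120: heading 75 -> 315
  PU: pen up
]
FD 19: (-10.707,-5.293) -> (2.728,-18.728) [heading=315, move]
FD 10: (2.728,-18.728) -> (9.799,-25.799) [heading=315, move]
Final: pos=(9.799,-25.799), heading=315, 1 segment(s) drawn

Start position: (-10, -6)
Final position: (9.799, -25.799)
Distance = 28; >= 1e-6 -> NOT closed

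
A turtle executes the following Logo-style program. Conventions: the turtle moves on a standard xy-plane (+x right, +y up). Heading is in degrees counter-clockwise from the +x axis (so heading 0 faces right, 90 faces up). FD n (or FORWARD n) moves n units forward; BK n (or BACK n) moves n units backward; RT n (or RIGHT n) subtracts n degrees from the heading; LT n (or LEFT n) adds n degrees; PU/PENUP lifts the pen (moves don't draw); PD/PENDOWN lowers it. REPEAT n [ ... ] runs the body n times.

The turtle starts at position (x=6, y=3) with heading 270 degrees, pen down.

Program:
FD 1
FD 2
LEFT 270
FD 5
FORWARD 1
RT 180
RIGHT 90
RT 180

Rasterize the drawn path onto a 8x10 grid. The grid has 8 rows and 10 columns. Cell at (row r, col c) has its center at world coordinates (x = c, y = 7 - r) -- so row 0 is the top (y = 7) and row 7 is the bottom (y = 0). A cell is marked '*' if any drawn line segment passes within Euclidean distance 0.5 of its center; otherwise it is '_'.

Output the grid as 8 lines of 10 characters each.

Answer: __________
__________
__________
__________
______*___
______*___
______*___
*******___

Derivation:
Segment 0: (6,3) -> (6,2)
Segment 1: (6,2) -> (6,0)
Segment 2: (6,0) -> (1,0)
Segment 3: (1,0) -> (0,0)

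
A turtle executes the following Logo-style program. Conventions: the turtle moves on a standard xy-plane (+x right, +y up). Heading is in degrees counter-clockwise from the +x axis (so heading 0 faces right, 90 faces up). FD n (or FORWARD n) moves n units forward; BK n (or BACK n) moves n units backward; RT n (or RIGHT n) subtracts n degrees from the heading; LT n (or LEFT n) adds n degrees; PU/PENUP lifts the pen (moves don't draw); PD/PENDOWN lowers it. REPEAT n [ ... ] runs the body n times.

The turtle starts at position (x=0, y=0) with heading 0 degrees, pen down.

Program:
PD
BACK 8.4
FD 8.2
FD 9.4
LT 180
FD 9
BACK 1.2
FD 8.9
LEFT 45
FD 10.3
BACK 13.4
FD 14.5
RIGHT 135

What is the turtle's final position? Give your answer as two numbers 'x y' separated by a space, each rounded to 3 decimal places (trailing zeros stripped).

Answer: -15.561 -8.061

Derivation:
Executing turtle program step by step:
Start: pos=(0,0), heading=0, pen down
PD: pen down
BK 8.4: (0,0) -> (-8.4,0) [heading=0, draw]
FD 8.2: (-8.4,0) -> (-0.2,0) [heading=0, draw]
FD 9.4: (-0.2,0) -> (9.2,0) [heading=0, draw]
LT 180: heading 0 -> 180
FD 9: (9.2,0) -> (0.2,0) [heading=180, draw]
BK 1.2: (0.2,0) -> (1.4,0) [heading=180, draw]
FD 8.9: (1.4,0) -> (-7.5,0) [heading=180, draw]
LT 45: heading 180 -> 225
FD 10.3: (-7.5,0) -> (-14.783,-7.283) [heading=225, draw]
BK 13.4: (-14.783,-7.283) -> (-5.308,2.192) [heading=225, draw]
FD 14.5: (-5.308,2.192) -> (-15.561,-8.061) [heading=225, draw]
RT 135: heading 225 -> 90
Final: pos=(-15.561,-8.061), heading=90, 9 segment(s) drawn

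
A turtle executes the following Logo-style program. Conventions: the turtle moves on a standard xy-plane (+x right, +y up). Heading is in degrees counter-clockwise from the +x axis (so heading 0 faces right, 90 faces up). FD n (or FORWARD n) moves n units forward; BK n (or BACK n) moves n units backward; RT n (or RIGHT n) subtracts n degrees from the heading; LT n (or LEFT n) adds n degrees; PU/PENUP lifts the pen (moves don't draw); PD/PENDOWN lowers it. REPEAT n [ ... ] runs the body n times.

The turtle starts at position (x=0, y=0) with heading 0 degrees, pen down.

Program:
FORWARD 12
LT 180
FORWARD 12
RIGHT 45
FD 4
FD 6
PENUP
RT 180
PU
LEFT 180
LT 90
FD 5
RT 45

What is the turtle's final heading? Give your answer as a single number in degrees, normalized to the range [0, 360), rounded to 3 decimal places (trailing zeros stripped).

Executing turtle program step by step:
Start: pos=(0,0), heading=0, pen down
FD 12: (0,0) -> (12,0) [heading=0, draw]
LT 180: heading 0 -> 180
FD 12: (12,0) -> (0,0) [heading=180, draw]
RT 45: heading 180 -> 135
FD 4: (0,0) -> (-2.828,2.828) [heading=135, draw]
FD 6: (-2.828,2.828) -> (-7.071,7.071) [heading=135, draw]
PU: pen up
RT 180: heading 135 -> 315
PU: pen up
LT 180: heading 315 -> 135
LT 90: heading 135 -> 225
FD 5: (-7.071,7.071) -> (-10.607,3.536) [heading=225, move]
RT 45: heading 225 -> 180
Final: pos=(-10.607,3.536), heading=180, 4 segment(s) drawn

Answer: 180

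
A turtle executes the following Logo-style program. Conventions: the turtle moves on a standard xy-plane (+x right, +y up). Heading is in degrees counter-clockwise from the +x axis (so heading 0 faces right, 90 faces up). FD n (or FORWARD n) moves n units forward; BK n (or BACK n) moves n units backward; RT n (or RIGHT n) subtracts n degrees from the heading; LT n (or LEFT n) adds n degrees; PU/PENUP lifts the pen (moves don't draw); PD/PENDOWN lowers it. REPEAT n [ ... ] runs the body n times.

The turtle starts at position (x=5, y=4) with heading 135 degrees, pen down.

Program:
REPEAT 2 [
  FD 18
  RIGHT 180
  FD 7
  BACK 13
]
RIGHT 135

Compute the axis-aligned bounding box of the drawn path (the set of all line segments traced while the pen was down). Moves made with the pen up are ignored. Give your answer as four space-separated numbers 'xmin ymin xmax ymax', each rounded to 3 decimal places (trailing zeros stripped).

Answer: -11.971 4 5 20.971

Derivation:
Executing turtle program step by step:
Start: pos=(5,4), heading=135, pen down
REPEAT 2 [
  -- iteration 1/2 --
  FD 18: (5,4) -> (-7.728,16.728) [heading=135, draw]
  RT 180: heading 135 -> 315
  FD 7: (-7.728,16.728) -> (-2.778,11.778) [heading=315, draw]
  BK 13: (-2.778,11.778) -> (-11.971,20.971) [heading=315, draw]
  -- iteration 2/2 --
  FD 18: (-11.971,20.971) -> (0.757,8.243) [heading=315, draw]
  RT 180: heading 315 -> 135
  FD 7: (0.757,8.243) -> (-4.192,13.192) [heading=135, draw]
  BK 13: (-4.192,13.192) -> (5,4) [heading=135, draw]
]
RT 135: heading 135 -> 0
Final: pos=(5,4), heading=0, 6 segment(s) drawn

Segment endpoints: x in {-11.971, -7.728, -4.192, -2.778, 0.757, 5}, y in {4, 4, 8.243, 11.778, 13.192, 16.728, 20.971}
xmin=-11.971, ymin=4, xmax=5, ymax=20.971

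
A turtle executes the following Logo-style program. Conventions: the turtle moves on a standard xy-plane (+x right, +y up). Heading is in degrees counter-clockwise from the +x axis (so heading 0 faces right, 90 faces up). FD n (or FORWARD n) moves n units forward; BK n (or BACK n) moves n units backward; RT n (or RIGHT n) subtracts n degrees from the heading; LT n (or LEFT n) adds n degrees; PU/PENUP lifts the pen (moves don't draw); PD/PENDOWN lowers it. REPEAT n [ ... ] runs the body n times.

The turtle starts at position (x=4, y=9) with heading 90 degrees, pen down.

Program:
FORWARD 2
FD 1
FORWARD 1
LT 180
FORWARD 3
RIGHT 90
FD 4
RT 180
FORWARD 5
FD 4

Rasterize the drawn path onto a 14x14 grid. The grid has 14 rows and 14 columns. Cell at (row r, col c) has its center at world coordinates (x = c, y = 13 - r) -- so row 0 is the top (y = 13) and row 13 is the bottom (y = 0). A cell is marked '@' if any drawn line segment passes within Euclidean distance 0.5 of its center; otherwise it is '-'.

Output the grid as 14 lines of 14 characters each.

Segment 0: (4,9) -> (4,11)
Segment 1: (4,11) -> (4,12)
Segment 2: (4,12) -> (4,13)
Segment 3: (4,13) -> (4,10)
Segment 4: (4,10) -> (-0,10)
Segment 5: (-0,10) -> (5,10)
Segment 6: (5,10) -> (9,10)

Answer: ----@---------
----@---------
----@---------
@@@@@@@@@@----
----@---------
--------------
--------------
--------------
--------------
--------------
--------------
--------------
--------------
--------------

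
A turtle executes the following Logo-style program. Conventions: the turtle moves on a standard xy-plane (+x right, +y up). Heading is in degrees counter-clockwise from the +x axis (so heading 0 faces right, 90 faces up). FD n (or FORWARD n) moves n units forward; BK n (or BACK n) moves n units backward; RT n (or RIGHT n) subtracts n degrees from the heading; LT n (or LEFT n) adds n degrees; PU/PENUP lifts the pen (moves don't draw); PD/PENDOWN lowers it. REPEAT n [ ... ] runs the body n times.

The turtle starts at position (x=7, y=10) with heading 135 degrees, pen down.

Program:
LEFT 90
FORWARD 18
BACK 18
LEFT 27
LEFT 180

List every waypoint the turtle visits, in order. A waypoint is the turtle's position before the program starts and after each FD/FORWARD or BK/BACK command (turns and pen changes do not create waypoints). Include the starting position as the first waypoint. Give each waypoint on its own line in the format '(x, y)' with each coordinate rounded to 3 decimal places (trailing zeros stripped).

Executing turtle program step by step:
Start: pos=(7,10), heading=135, pen down
LT 90: heading 135 -> 225
FD 18: (7,10) -> (-5.728,-2.728) [heading=225, draw]
BK 18: (-5.728,-2.728) -> (7,10) [heading=225, draw]
LT 27: heading 225 -> 252
LT 180: heading 252 -> 72
Final: pos=(7,10), heading=72, 2 segment(s) drawn
Waypoints (3 total):
(7, 10)
(-5.728, -2.728)
(7, 10)

Answer: (7, 10)
(-5.728, -2.728)
(7, 10)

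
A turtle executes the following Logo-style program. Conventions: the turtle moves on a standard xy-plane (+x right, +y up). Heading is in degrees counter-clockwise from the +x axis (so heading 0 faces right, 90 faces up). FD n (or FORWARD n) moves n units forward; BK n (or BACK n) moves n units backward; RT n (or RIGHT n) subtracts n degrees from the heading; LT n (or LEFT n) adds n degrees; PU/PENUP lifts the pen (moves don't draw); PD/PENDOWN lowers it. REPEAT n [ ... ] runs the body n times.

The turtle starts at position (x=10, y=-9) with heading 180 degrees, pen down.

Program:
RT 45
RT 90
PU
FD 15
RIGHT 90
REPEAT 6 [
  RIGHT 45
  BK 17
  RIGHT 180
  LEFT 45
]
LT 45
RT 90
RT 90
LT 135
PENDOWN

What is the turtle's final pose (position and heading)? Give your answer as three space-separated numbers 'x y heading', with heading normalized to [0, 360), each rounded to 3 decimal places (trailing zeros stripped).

Answer: 20.607 1.607 315

Derivation:
Executing turtle program step by step:
Start: pos=(10,-9), heading=180, pen down
RT 45: heading 180 -> 135
RT 90: heading 135 -> 45
PU: pen up
FD 15: (10,-9) -> (20.607,1.607) [heading=45, move]
RT 90: heading 45 -> 315
REPEAT 6 [
  -- iteration 1/6 --
  RT 45: heading 315 -> 270
  BK 17: (20.607,1.607) -> (20.607,18.607) [heading=270, move]
  RT 180: heading 270 -> 90
  LT 45: heading 90 -> 135
  -- iteration 2/6 --
  RT 45: heading 135 -> 90
  BK 17: (20.607,18.607) -> (20.607,1.607) [heading=90, move]
  RT 180: heading 90 -> 270
  LT 45: heading 270 -> 315
  -- iteration 3/6 --
  RT 45: heading 315 -> 270
  BK 17: (20.607,1.607) -> (20.607,18.607) [heading=270, move]
  RT 180: heading 270 -> 90
  LT 45: heading 90 -> 135
  -- iteration 4/6 --
  RT 45: heading 135 -> 90
  BK 17: (20.607,18.607) -> (20.607,1.607) [heading=90, move]
  RT 180: heading 90 -> 270
  LT 45: heading 270 -> 315
  -- iteration 5/6 --
  RT 45: heading 315 -> 270
  BK 17: (20.607,1.607) -> (20.607,18.607) [heading=270, move]
  RT 180: heading 270 -> 90
  LT 45: heading 90 -> 135
  -- iteration 6/6 --
  RT 45: heading 135 -> 90
  BK 17: (20.607,18.607) -> (20.607,1.607) [heading=90, move]
  RT 180: heading 90 -> 270
  LT 45: heading 270 -> 315
]
LT 45: heading 315 -> 0
RT 90: heading 0 -> 270
RT 90: heading 270 -> 180
LT 135: heading 180 -> 315
PD: pen down
Final: pos=(20.607,1.607), heading=315, 0 segment(s) drawn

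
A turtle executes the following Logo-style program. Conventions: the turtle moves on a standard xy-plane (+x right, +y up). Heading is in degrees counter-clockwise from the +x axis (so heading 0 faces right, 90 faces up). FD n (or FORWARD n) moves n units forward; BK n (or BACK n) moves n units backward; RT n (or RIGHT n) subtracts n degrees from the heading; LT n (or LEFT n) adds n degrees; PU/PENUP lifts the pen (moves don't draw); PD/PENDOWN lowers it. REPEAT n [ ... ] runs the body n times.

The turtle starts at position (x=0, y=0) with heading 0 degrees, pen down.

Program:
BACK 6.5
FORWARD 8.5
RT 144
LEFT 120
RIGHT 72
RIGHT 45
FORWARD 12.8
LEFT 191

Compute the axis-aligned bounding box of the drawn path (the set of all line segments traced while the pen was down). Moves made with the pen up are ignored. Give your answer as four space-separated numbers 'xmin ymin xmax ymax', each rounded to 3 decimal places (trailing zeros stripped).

Answer: -7.947 -8.055 2 0

Derivation:
Executing turtle program step by step:
Start: pos=(0,0), heading=0, pen down
BK 6.5: (0,0) -> (-6.5,0) [heading=0, draw]
FD 8.5: (-6.5,0) -> (2,0) [heading=0, draw]
RT 144: heading 0 -> 216
LT 120: heading 216 -> 336
RT 72: heading 336 -> 264
RT 45: heading 264 -> 219
FD 12.8: (2,0) -> (-7.947,-8.055) [heading=219, draw]
LT 191: heading 219 -> 50
Final: pos=(-7.947,-8.055), heading=50, 3 segment(s) drawn

Segment endpoints: x in {-7.947, -6.5, 0, 2}, y in {-8.055, 0}
xmin=-7.947, ymin=-8.055, xmax=2, ymax=0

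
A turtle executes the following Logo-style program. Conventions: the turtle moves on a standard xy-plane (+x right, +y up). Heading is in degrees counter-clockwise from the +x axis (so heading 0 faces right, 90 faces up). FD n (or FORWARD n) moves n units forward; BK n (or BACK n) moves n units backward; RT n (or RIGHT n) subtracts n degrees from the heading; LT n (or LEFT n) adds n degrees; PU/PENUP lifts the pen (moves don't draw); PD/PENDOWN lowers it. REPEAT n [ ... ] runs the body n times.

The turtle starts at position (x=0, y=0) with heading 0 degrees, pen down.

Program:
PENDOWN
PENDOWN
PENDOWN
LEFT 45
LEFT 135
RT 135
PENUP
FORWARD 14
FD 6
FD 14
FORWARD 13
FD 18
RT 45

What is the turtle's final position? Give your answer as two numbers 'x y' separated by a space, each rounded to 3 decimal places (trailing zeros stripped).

Answer: 45.962 45.962

Derivation:
Executing turtle program step by step:
Start: pos=(0,0), heading=0, pen down
PD: pen down
PD: pen down
PD: pen down
LT 45: heading 0 -> 45
LT 135: heading 45 -> 180
RT 135: heading 180 -> 45
PU: pen up
FD 14: (0,0) -> (9.899,9.899) [heading=45, move]
FD 6: (9.899,9.899) -> (14.142,14.142) [heading=45, move]
FD 14: (14.142,14.142) -> (24.042,24.042) [heading=45, move]
FD 13: (24.042,24.042) -> (33.234,33.234) [heading=45, move]
FD 18: (33.234,33.234) -> (45.962,45.962) [heading=45, move]
RT 45: heading 45 -> 0
Final: pos=(45.962,45.962), heading=0, 0 segment(s) drawn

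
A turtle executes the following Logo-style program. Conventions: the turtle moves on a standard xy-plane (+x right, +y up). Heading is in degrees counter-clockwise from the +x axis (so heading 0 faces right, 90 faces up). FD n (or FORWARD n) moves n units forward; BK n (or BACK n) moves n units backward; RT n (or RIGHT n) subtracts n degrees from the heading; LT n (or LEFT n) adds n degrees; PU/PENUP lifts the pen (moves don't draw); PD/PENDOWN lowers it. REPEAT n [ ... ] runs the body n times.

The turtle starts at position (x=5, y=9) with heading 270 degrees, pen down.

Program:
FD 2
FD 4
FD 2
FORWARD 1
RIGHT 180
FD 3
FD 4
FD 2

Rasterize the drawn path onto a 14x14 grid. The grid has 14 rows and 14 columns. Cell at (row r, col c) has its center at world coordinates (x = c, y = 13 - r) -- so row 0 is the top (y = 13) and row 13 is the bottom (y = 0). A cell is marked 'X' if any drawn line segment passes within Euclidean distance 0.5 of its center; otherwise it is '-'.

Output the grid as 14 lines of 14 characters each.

Answer: --------------
--------------
--------------
--------------
-----X--------
-----X--------
-----X--------
-----X--------
-----X--------
-----X--------
-----X--------
-----X--------
-----X--------
-----X--------

Derivation:
Segment 0: (5,9) -> (5,7)
Segment 1: (5,7) -> (5,3)
Segment 2: (5,3) -> (5,1)
Segment 3: (5,1) -> (5,0)
Segment 4: (5,0) -> (5,3)
Segment 5: (5,3) -> (5,7)
Segment 6: (5,7) -> (5,9)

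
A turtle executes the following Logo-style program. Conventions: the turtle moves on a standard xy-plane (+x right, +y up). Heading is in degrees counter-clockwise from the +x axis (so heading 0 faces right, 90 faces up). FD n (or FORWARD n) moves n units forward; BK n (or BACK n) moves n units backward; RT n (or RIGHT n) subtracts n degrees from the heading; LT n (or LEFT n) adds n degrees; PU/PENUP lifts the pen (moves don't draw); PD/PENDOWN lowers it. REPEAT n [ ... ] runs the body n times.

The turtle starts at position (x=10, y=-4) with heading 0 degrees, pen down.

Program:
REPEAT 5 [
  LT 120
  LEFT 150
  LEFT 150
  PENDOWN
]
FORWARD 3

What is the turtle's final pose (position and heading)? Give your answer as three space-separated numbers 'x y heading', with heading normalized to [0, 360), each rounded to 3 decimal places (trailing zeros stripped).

Answer: 11.5 -6.598 300

Derivation:
Executing turtle program step by step:
Start: pos=(10,-4), heading=0, pen down
REPEAT 5 [
  -- iteration 1/5 --
  LT 120: heading 0 -> 120
  LT 150: heading 120 -> 270
  LT 150: heading 270 -> 60
  PD: pen down
  -- iteration 2/5 --
  LT 120: heading 60 -> 180
  LT 150: heading 180 -> 330
  LT 150: heading 330 -> 120
  PD: pen down
  -- iteration 3/5 --
  LT 120: heading 120 -> 240
  LT 150: heading 240 -> 30
  LT 150: heading 30 -> 180
  PD: pen down
  -- iteration 4/5 --
  LT 120: heading 180 -> 300
  LT 150: heading 300 -> 90
  LT 150: heading 90 -> 240
  PD: pen down
  -- iteration 5/5 --
  LT 120: heading 240 -> 0
  LT 150: heading 0 -> 150
  LT 150: heading 150 -> 300
  PD: pen down
]
FD 3: (10,-4) -> (11.5,-6.598) [heading=300, draw]
Final: pos=(11.5,-6.598), heading=300, 1 segment(s) drawn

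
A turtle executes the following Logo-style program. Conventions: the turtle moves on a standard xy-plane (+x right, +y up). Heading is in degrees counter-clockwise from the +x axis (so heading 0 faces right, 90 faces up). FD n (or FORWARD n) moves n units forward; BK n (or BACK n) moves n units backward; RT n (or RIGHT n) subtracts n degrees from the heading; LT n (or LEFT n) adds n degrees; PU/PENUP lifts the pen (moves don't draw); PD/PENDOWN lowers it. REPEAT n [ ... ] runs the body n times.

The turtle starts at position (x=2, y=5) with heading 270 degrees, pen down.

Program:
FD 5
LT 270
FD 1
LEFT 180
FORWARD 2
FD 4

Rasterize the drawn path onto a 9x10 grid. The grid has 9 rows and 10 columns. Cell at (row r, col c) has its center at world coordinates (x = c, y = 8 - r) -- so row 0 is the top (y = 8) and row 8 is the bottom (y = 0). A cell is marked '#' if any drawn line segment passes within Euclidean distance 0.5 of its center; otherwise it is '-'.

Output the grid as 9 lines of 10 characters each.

Segment 0: (2,5) -> (2,0)
Segment 1: (2,0) -> (1,0)
Segment 2: (1,0) -> (3,-0)
Segment 3: (3,-0) -> (7,-0)

Answer: ----------
----------
----------
--#-------
--#-------
--#-------
--#-------
--#-------
-#######--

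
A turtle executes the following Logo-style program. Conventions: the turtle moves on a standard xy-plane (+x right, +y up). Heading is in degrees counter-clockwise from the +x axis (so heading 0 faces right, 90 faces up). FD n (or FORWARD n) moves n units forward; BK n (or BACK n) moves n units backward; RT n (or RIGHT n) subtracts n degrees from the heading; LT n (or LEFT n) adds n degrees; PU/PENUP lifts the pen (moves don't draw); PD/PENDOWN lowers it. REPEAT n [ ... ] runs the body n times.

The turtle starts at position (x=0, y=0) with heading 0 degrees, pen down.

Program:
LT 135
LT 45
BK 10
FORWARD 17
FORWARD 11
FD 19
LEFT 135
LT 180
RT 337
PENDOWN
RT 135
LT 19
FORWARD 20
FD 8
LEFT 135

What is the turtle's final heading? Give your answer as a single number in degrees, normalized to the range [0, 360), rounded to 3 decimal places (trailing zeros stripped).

Executing turtle program step by step:
Start: pos=(0,0), heading=0, pen down
LT 135: heading 0 -> 135
LT 45: heading 135 -> 180
BK 10: (0,0) -> (10,0) [heading=180, draw]
FD 17: (10,0) -> (-7,0) [heading=180, draw]
FD 11: (-7,0) -> (-18,0) [heading=180, draw]
FD 19: (-18,0) -> (-37,0) [heading=180, draw]
LT 135: heading 180 -> 315
LT 180: heading 315 -> 135
RT 337: heading 135 -> 158
PD: pen down
RT 135: heading 158 -> 23
LT 19: heading 23 -> 42
FD 20: (-37,0) -> (-22.137,13.383) [heading=42, draw]
FD 8: (-22.137,13.383) -> (-16.192,18.736) [heading=42, draw]
LT 135: heading 42 -> 177
Final: pos=(-16.192,18.736), heading=177, 6 segment(s) drawn

Answer: 177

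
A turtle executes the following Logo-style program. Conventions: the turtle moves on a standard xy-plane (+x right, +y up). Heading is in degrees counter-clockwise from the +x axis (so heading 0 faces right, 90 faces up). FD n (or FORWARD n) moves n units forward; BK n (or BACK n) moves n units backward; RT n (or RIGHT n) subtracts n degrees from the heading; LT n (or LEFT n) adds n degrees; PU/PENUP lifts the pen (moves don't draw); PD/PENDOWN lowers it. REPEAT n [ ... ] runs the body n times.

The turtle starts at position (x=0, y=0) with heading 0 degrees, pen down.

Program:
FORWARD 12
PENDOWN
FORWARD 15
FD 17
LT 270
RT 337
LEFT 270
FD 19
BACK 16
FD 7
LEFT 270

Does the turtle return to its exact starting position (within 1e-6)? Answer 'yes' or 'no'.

Answer: no

Derivation:
Executing turtle program step by step:
Start: pos=(0,0), heading=0, pen down
FD 12: (0,0) -> (12,0) [heading=0, draw]
PD: pen down
FD 15: (12,0) -> (27,0) [heading=0, draw]
FD 17: (27,0) -> (44,0) [heading=0, draw]
LT 270: heading 0 -> 270
RT 337: heading 270 -> 293
LT 270: heading 293 -> 203
FD 19: (44,0) -> (26.51,-7.424) [heading=203, draw]
BK 16: (26.51,-7.424) -> (41.238,-1.172) [heading=203, draw]
FD 7: (41.238,-1.172) -> (34.795,-3.907) [heading=203, draw]
LT 270: heading 203 -> 113
Final: pos=(34.795,-3.907), heading=113, 6 segment(s) drawn

Start position: (0, 0)
Final position: (34.795, -3.907)
Distance = 35.014; >= 1e-6 -> NOT closed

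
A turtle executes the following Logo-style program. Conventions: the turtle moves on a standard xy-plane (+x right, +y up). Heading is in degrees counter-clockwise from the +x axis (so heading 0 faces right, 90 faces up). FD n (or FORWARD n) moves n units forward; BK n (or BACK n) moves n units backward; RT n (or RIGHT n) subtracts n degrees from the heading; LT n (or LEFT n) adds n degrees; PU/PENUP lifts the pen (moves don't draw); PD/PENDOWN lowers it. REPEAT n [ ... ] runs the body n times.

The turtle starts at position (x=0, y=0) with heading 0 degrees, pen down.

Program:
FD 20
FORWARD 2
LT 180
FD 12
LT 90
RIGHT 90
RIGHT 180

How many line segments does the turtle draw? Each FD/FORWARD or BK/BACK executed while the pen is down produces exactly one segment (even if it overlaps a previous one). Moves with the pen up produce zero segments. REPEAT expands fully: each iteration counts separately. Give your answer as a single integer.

Answer: 3

Derivation:
Executing turtle program step by step:
Start: pos=(0,0), heading=0, pen down
FD 20: (0,0) -> (20,0) [heading=0, draw]
FD 2: (20,0) -> (22,0) [heading=0, draw]
LT 180: heading 0 -> 180
FD 12: (22,0) -> (10,0) [heading=180, draw]
LT 90: heading 180 -> 270
RT 90: heading 270 -> 180
RT 180: heading 180 -> 0
Final: pos=(10,0), heading=0, 3 segment(s) drawn
Segments drawn: 3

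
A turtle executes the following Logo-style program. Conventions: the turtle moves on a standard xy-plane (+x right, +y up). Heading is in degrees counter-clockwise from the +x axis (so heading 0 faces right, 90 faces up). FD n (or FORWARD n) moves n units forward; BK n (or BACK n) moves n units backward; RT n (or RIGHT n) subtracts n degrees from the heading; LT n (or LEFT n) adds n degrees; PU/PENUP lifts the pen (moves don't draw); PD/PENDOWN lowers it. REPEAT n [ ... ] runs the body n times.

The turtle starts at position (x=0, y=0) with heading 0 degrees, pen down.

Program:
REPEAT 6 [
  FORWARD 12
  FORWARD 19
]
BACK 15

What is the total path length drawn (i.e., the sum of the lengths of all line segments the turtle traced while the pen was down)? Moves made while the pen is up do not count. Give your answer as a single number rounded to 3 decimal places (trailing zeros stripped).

Executing turtle program step by step:
Start: pos=(0,0), heading=0, pen down
REPEAT 6 [
  -- iteration 1/6 --
  FD 12: (0,0) -> (12,0) [heading=0, draw]
  FD 19: (12,0) -> (31,0) [heading=0, draw]
  -- iteration 2/6 --
  FD 12: (31,0) -> (43,0) [heading=0, draw]
  FD 19: (43,0) -> (62,0) [heading=0, draw]
  -- iteration 3/6 --
  FD 12: (62,0) -> (74,0) [heading=0, draw]
  FD 19: (74,0) -> (93,0) [heading=0, draw]
  -- iteration 4/6 --
  FD 12: (93,0) -> (105,0) [heading=0, draw]
  FD 19: (105,0) -> (124,0) [heading=0, draw]
  -- iteration 5/6 --
  FD 12: (124,0) -> (136,0) [heading=0, draw]
  FD 19: (136,0) -> (155,0) [heading=0, draw]
  -- iteration 6/6 --
  FD 12: (155,0) -> (167,0) [heading=0, draw]
  FD 19: (167,0) -> (186,0) [heading=0, draw]
]
BK 15: (186,0) -> (171,0) [heading=0, draw]
Final: pos=(171,0), heading=0, 13 segment(s) drawn

Segment lengths:
  seg 1: (0,0) -> (12,0), length = 12
  seg 2: (12,0) -> (31,0), length = 19
  seg 3: (31,0) -> (43,0), length = 12
  seg 4: (43,0) -> (62,0), length = 19
  seg 5: (62,0) -> (74,0), length = 12
  seg 6: (74,0) -> (93,0), length = 19
  seg 7: (93,0) -> (105,0), length = 12
  seg 8: (105,0) -> (124,0), length = 19
  seg 9: (124,0) -> (136,0), length = 12
  seg 10: (136,0) -> (155,0), length = 19
  seg 11: (155,0) -> (167,0), length = 12
  seg 12: (167,0) -> (186,0), length = 19
  seg 13: (186,0) -> (171,0), length = 15
Total = 201

Answer: 201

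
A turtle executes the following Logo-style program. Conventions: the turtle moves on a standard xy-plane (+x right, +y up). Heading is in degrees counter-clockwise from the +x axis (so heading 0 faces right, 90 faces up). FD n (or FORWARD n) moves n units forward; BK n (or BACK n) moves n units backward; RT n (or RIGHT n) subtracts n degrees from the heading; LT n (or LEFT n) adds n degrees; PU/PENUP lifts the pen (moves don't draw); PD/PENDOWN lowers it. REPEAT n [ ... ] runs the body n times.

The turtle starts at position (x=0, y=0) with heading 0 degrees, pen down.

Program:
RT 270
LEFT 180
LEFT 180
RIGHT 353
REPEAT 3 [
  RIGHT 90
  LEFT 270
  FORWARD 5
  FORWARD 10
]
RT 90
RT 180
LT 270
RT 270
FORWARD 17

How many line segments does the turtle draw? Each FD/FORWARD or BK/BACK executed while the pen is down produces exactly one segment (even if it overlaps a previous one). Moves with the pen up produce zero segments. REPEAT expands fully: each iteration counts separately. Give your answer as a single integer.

Answer: 7

Derivation:
Executing turtle program step by step:
Start: pos=(0,0), heading=0, pen down
RT 270: heading 0 -> 90
LT 180: heading 90 -> 270
LT 180: heading 270 -> 90
RT 353: heading 90 -> 97
REPEAT 3 [
  -- iteration 1/3 --
  RT 90: heading 97 -> 7
  LT 270: heading 7 -> 277
  FD 5: (0,0) -> (0.609,-4.963) [heading=277, draw]
  FD 10: (0.609,-4.963) -> (1.828,-14.888) [heading=277, draw]
  -- iteration 2/3 --
  RT 90: heading 277 -> 187
  LT 270: heading 187 -> 97
  FD 5: (1.828,-14.888) -> (1.219,-9.925) [heading=97, draw]
  FD 10: (1.219,-9.925) -> (0,0) [heading=97, draw]
  -- iteration 3/3 --
  RT 90: heading 97 -> 7
  LT 270: heading 7 -> 277
  FD 5: (0,0) -> (0.609,-4.963) [heading=277, draw]
  FD 10: (0.609,-4.963) -> (1.828,-14.888) [heading=277, draw]
]
RT 90: heading 277 -> 187
RT 180: heading 187 -> 7
LT 270: heading 7 -> 277
RT 270: heading 277 -> 7
FD 17: (1.828,-14.888) -> (18.701,-12.816) [heading=7, draw]
Final: pos=(18.701,-12.816), heading=7, 7 segment(s) drawn
Segments drawn: 7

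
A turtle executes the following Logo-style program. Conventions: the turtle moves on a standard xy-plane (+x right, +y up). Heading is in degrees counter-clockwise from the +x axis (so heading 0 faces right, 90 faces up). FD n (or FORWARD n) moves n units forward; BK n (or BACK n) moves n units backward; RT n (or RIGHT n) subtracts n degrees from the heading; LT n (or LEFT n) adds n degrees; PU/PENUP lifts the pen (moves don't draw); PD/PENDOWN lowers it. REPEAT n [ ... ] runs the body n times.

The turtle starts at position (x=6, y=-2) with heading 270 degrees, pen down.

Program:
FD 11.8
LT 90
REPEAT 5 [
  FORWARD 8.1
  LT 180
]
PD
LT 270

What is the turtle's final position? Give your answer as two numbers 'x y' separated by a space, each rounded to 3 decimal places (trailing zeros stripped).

Answer: 14.1 -13.8

Derivation:
Executing turtle program step by step:
Start: pos=(6,-2), heading=270, pen down
FD 11.8: (6,-2) -> (6,-13.8) [heading=270, draw]
LT 90: heading 270 -> 0
REPEAT 5 [
  -- iteration 1/5 --
  FD 8.1: (6,-13.8) -> (14.1,-13.8) [heading=0, draw]
  LT 180: heading 0 -> 180
  -- iteration 2/5 --
  FD 8.1: (14.1,-13.8) -> (6,-13.8) [heading=180, draw]
  LT 180: heading 180 -> 0
  -- iteration 3/5 --
  FD 8.1: (6,-13.8) -> (14.1,-13.8) [heading=0, draw]
  LT 180: heading 0 -> 180
  -- iteration 4/5 --
  FD 8.1: (14.1,-13.8) -> (6,-13.8) [heading=180, draw]
  LT 180: heading 180 -> 0
  -- iteration 5/5 --
  FD 8.1: (6,-13.8) -> (14.1,-13.8) [heading=0, draw]
  LT 180: heading 0 -> 180
]
PD: pen down
LT 270: heading 180 -> 90
Final: pos=(14.1,-13.8), heading=90, 6 segment(s) drawn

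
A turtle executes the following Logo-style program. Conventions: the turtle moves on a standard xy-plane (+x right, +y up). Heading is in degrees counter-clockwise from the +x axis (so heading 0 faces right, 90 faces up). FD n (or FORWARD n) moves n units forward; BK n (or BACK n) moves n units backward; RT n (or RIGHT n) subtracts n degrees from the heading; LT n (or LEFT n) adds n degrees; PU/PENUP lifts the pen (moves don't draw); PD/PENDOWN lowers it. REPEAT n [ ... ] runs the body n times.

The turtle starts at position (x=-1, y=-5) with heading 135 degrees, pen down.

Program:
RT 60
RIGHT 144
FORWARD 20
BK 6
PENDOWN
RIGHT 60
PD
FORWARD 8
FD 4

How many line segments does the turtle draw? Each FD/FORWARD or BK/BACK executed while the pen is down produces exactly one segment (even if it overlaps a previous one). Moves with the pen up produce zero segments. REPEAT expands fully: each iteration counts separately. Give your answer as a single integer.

Answer: 4

Derivation:
Executing turtle program step by step:
Start: pos=(-1,-5), heading=135, pen down
RT 60: heading 135 -> 75
RT 144: heading 75 -> 291
FD 20: (-1,-5) -> (6.167,-23.672) [heading=291, draw]
BK 6: (6.167,-23.672) -> (4.017,-18.07) [heading=291, draw]
PD: pen down
RT 60: heading 291 -> 231
PD: pen down
FD 8: (4.017,-18.07) -> (-1.017,-24.287) [heading=231, draw]
FD 4: (-1.017,-24.287) -> (-3.535,-27.396) [heading=231, draw]
Final: pos=(-3.535,-27.396), heading=231, 4 segment(s) drawn
Segments drawn: 4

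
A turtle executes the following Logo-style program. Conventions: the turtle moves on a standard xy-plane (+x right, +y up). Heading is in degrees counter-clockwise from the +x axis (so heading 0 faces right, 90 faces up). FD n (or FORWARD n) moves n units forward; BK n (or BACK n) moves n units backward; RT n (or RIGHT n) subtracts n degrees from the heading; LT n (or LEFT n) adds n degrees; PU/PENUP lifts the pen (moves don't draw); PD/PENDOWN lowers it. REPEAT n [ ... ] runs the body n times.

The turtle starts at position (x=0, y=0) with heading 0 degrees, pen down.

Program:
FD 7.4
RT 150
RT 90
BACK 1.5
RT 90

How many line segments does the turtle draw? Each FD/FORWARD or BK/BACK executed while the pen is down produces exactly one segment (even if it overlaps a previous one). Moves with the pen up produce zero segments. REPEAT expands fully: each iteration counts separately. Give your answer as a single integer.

Executing turtle program step by step:
Start: pos=(0,0), heading=0, pen down
FD 7.4: (0,0) -> (7.4,0) [heading=0, draw]
RT 150: heading 0 -> 210
RT 90: heading 210 -> 120
BK 1.5: (7.4,0) -> (8.15,-1.299) [heading=120, draw]
RT 90: heading 120 -> 30
Final: pos=(8.15,-1.299), heading=30, 2 segment(s) drawn
Segments drawn: 2

Answer: 2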